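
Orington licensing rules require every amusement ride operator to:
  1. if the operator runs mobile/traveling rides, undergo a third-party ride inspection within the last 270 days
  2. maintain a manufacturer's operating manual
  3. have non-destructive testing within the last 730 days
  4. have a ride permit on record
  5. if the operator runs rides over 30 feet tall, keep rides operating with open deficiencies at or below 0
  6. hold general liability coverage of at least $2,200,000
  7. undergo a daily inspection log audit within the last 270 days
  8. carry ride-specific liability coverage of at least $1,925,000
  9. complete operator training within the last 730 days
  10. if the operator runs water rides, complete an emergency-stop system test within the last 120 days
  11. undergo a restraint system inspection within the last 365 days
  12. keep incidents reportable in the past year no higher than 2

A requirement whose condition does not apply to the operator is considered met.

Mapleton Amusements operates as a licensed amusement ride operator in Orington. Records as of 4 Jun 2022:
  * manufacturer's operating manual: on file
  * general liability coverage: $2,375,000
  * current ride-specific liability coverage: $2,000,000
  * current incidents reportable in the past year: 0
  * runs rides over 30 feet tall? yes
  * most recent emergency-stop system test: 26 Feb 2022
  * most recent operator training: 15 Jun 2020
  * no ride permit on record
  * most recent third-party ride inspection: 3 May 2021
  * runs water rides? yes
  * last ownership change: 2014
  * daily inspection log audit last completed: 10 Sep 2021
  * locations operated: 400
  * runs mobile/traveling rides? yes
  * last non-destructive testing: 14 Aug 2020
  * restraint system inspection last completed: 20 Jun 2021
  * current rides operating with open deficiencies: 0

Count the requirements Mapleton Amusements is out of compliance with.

2

1. condition 'runs mobile/traveling rides' holds; third-party ride inspection 397 days ago vs limit 270 → not met
2. manufacturer's operating manual present → met
3. non-destructive testing 659 days ago vs limit 730 → met
4. ride permit absent → not met
5. condition 'runs rides over 30 feet tall' holds; rides operating with open deficiencies 0 ≤ 0 → met
6. general liability coverage $2,375,000 ≥ $2,200,000 → met
7. daily inspection log audit 267 days ago vs limit 270 → met
8. ride-specific liability coverage $2,000,000 ≥ $1,925,000 → met
9. operator training 719 days ago vs limit 730 → met
10. condition 'runs water rides' holds; emergency-stop system test 98 days ago vs limit 120 → met
11. restraint system inspection 349 days ago vs limit 365 → met
12. incidents reportable in the past year 0 ≤ 2 → met
Not met: 2 of 12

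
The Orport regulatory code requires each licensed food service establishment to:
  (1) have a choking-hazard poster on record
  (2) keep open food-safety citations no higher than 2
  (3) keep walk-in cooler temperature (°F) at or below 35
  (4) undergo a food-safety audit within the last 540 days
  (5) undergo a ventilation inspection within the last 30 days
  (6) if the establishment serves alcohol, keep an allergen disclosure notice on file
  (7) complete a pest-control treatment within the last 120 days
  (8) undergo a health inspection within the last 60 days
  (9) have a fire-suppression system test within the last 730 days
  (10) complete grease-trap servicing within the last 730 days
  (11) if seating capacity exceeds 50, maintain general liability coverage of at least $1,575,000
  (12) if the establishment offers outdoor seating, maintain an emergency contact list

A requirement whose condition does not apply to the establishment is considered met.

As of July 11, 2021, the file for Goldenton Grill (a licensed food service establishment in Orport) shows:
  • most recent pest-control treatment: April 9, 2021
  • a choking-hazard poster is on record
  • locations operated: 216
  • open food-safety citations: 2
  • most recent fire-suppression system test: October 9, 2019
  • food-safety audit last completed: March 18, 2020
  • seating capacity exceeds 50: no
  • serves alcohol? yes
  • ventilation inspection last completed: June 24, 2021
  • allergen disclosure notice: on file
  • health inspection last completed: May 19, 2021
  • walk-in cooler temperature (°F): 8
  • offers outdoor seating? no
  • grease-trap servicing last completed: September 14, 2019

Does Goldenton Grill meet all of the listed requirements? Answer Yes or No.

1. choking-hazard poster present → met
2. open food-safety citations 2 ≤ 2 → met
3. walk-in cooler temperature (°F) 8 ≤ 35 → met
4. food-safety audit 480 days ago vs limit 540 → met
5. ventilation inspection 17 days ago vs limit 30 → met
6. condition 'serves alcohol' holds; allergen disclosure notice present → met
7. pest-control treatment 93 days ago vs limit 120 → met
8. health inspection 53 days ago vs limit 60 → met
9. fire-suppression system test 641 days ago vs limit 730 → met
10. grease-trap servicing 666 days ago vs limit 730 → met
11. condition 'seating capacity exceeds 50' does not hold → requirement n/a → met
12. condition 'offers outdoor seating' does not hold → requirement n/a → met
All met.

Yes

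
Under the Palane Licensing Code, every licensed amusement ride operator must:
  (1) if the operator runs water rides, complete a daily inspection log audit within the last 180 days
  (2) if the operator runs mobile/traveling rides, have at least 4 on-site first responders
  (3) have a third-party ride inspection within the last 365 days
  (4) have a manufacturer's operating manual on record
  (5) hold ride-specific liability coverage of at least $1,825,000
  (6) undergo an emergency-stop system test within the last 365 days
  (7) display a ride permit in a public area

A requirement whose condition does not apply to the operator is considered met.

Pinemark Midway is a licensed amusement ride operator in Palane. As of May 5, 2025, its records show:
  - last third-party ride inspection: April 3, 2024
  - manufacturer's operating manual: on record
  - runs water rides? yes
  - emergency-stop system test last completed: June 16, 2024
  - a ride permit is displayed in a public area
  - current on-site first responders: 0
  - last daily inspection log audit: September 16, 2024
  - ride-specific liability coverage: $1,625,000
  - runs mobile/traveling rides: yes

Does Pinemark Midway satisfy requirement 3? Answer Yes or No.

No

3. third-party ride inspection 397 days ago vs limit 365 → not met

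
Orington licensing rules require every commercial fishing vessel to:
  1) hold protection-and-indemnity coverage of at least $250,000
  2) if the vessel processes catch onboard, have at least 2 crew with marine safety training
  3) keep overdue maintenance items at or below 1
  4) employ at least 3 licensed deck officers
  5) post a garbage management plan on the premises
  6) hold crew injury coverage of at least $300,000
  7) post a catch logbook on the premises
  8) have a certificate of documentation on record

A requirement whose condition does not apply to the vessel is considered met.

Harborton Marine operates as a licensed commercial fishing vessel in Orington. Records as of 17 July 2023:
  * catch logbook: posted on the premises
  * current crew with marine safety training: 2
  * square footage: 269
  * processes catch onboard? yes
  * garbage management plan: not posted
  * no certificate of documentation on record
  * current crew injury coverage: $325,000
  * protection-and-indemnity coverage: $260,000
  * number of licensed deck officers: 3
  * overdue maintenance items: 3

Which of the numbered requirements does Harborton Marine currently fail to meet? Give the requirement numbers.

1. protection-and-indemnity coverage $260,000 ≥ $250,000 → met
2. condition 'processes catch onboard' holds; crew with marine safety training 2 ≥ 2 → met
3. overdue maintenance items 3 > 1 → not met
4. licensed deck officers 3 ≥ 3 → met
5. garbage management plan absent → not met
6. crew injury coverage $325,000 ≥ $300,000 → met
7. catch logbook present → met
8. certificate of documentation absent → not met
Not met: 3, 5, 8

3, 5, 8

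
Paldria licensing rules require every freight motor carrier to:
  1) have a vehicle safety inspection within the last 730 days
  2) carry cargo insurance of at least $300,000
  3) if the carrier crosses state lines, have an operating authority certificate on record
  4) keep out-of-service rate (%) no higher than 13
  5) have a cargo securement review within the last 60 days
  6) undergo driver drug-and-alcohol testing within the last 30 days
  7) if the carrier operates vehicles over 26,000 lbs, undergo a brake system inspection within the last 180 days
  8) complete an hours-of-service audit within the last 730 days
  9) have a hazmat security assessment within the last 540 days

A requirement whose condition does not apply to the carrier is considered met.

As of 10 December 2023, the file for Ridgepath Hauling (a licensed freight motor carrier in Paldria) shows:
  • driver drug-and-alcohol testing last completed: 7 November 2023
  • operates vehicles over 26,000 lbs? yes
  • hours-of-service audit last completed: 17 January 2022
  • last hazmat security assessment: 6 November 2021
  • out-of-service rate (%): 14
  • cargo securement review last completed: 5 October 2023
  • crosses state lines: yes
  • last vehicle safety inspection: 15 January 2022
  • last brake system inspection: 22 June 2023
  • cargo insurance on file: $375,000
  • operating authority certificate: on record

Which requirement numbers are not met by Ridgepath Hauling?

4, 5, 6, 9

1. vehicle safety inspection 694 days ago vs limit 730 → met
2. cargo insurance $375,000 ≥ $300,000 → met
3. condition 'crosses state lines' holds; operating authority certificate present → met
4. out-of-service rate (%) 14 > 13 → not met
5. cargo securement review 66 days ago vs limit 60 → not met
6. driver drug-and-alcohol testing 33 days ago vs limit 30 → not met
7. condition 'operates vehicles over 26,000 lbs' holds; brake system inspection 171 days ago vs limit 180 → met
8. hours-of-service audit 692 days ago vs limit 730 → met
9. hazmat security assessment 764 days ago vs limit 540 → not met
Not met: 4, 5, 6, 9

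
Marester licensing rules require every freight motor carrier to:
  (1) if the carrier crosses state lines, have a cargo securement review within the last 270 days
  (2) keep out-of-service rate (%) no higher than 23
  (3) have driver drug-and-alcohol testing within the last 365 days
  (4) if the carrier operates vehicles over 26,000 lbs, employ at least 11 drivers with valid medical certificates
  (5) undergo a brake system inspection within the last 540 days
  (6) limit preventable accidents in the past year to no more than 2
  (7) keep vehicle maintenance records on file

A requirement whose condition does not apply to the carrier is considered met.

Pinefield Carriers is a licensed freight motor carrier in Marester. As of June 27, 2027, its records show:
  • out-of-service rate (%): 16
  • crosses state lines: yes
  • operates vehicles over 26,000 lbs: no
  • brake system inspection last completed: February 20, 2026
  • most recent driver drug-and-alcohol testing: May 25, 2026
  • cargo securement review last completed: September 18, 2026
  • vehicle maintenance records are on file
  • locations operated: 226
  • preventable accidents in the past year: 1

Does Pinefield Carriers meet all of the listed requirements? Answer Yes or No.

1. condition 'crosses state lines' holds; cargo securement review 282 days ago vs limit 270 → not met
2. out-of-service rate (%) 16 ≤ 23 → met
3. driver drug-and-alcohol testing 398 days ago vs limit 365 → not met
4. condition 'operates vehicles over 26,000 lbs' does not hold → requirement n/a → met
5. brake system inspection 492 days ago vs limit 540 → met
6. preventable accidents in the past year 1 ≤ 2 → met
7. vehicle maintenance records present → met
Not met: 1, 3

No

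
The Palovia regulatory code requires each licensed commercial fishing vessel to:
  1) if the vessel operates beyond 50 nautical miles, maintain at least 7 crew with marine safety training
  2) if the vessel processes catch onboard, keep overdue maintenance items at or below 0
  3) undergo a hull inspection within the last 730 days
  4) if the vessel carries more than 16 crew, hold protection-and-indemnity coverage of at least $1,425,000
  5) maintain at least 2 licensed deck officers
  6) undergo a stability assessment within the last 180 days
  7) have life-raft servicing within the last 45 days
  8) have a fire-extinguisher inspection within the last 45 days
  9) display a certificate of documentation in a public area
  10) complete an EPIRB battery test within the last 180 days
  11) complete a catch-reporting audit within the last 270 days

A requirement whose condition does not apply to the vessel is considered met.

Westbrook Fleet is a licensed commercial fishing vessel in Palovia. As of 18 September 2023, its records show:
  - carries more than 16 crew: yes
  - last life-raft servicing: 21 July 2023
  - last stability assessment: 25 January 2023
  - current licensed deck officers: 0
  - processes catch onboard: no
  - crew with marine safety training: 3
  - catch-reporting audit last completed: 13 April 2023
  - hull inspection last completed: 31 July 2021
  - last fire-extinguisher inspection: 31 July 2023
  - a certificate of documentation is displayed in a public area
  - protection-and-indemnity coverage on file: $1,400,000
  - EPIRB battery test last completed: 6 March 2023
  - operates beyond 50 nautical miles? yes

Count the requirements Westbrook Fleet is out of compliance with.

8

1. condition 'operates beyond 50 nautical miles' holds; crew with marine safety training 3 < 7 → not met
2. condition 'processes catch onboard' does not hold → requirement n/a → met
3. hull inspection 779 days ago vs limit 730 → not met
4. condition 'carries more than 16 crew' holds; protection-and-indemnity coverage $1,400,000 < $1,425,000 → not met
5. licensed deck officers 0 < 2 → not met
6. stability assessment 236 days ago vs limit 180 → not met
7. life-raft servicing 59 days ago vs limit 45 → not met
8. fire-extinguisher inspection 49 days ago vs limit 45 → not met
9. certificate of documentation present → met
10. EPIRB battery test 196 days ago vs limit 180 → not met
11. catch-reporting audit 158 days ago vs limit 270 → met
Not met: 8 of 11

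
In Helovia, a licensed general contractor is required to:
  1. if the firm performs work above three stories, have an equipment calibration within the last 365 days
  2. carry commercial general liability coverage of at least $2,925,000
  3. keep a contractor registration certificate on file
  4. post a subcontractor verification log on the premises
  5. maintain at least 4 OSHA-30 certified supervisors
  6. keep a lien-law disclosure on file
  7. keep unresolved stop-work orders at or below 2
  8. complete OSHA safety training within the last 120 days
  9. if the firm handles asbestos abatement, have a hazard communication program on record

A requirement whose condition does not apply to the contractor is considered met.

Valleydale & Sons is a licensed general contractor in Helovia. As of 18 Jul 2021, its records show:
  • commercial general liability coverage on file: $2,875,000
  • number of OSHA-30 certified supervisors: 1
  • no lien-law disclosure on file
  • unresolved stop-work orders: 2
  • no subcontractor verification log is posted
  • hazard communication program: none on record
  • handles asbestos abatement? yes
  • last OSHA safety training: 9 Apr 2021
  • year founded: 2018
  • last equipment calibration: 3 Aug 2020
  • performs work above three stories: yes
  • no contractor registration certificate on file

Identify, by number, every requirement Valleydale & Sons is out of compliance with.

1. condition 'performs work above three stories' holds; equipment calibration 349 days ago vs limit 365 → met
2. commercial general liability coverage $2,875,000 < $2,925,000 → not met
3. contractor registration certificate absent → not met
4. subcontractor verification log absent → not met
5. OSHA-30 certified supervisors 1 < 4 → not met
6. lien-law disclosure absent → not met
7. unresolved stop-work orders 2 ≤ 2 → met
8. OSHA safety training 100 days ago vs limit 120 → met
9. condition 'handles asbestos abatement' holds; hazard communication program absent → not met
Not met: 2, 3, 4, 5, 6, 9

2, 3, 4, 5, 6, 9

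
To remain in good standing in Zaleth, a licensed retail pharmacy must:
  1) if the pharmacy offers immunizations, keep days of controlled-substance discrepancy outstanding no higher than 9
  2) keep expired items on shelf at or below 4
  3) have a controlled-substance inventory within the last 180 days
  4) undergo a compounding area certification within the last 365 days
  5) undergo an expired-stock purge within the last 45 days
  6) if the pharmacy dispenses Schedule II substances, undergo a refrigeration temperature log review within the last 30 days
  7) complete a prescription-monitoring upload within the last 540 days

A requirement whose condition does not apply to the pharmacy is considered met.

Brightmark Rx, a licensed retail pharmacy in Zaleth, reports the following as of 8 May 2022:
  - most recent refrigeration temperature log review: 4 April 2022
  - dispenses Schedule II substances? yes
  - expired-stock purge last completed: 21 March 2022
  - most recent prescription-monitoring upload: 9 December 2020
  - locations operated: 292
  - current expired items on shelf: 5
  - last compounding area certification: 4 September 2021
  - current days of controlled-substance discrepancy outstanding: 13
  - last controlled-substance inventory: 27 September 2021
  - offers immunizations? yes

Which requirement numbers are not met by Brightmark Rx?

1. condition 'offers immunizations' holds; days of controlled-substance discrepancy outstanding 13 > 9 → not met
2. expired items on shelf 5 > 4 → not met
3. controlled-substance inventory 223 days ago vs limit 180 → not met
4. compounding area certification 246 days ago vs limit 365 → met
5. expired-stock purge 48 days ago vs limit 45 → not met
6. condition 'dispenses Schedule II substances' holds; refrigeration temperature log review 34 days ago vs limit 30 → not met
7. prescription-monitoring upload 515 days ago vs limit 540 → met
Not met: 1, 2, 3, 5, 6

1, 2, 3, 5, 6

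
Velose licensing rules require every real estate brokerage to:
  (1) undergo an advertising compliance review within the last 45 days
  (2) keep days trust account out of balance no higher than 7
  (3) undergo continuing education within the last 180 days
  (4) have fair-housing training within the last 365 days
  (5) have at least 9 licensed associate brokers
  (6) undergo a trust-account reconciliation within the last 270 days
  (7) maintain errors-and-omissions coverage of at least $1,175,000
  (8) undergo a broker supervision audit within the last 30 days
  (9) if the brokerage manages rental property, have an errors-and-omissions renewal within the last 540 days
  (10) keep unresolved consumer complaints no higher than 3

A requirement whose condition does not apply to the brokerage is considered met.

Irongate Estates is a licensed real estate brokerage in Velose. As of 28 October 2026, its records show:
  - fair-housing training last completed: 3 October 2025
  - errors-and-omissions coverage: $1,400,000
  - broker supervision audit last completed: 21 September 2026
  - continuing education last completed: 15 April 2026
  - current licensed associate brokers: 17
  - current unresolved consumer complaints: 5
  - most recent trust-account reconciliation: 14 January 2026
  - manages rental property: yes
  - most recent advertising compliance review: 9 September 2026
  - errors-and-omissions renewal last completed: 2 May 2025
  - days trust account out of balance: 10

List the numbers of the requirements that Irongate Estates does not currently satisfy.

1. advertising compliance review 49 days ago vs limit 45 → not met
2. days trust account out of balance 10 > 7 → not met
3. continuing education 196 days ago vs limit 180 → not met
4. fair-housing training 390 days ago vs limit 365 → not met
5. licensed associate brokers 17 ≥ 9 → met
6. trust-account reconciliation 287 days ago vs limit 270 → not met
7. errors-and-omissions coverage $1,400,000 ≥ $1,175,000 → met
8. broker supervision audit 37 days ago vs limit 30 → not met
9. condition 'manages rental property' holds; errors-and-omissions renewal 544 days ago vs limit 540 → not met
10. unresolved consumer complaints 5 > 3 → not met
Not met: 1, 2, 3, 4, 6, 8, 9, 10

1, 2, 3, 4, 6, 8, 9, 10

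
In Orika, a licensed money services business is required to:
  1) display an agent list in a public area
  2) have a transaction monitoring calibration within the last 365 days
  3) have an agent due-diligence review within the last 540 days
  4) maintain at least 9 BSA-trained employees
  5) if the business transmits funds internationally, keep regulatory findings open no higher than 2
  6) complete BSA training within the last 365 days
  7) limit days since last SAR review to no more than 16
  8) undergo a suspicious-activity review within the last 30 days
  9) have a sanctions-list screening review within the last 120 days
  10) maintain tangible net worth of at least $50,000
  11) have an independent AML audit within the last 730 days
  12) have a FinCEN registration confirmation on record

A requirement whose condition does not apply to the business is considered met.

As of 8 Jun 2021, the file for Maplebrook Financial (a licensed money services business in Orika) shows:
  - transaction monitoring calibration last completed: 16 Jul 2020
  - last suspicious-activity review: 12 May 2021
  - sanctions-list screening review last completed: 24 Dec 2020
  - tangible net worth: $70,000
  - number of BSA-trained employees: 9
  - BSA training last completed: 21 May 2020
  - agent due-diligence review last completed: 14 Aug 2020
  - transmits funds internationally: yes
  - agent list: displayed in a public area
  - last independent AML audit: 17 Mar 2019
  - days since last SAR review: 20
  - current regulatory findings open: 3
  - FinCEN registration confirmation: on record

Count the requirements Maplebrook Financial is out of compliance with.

5

1. agent list present → met
2. transaction monitoring calibration 327 days ago vs limit 365 → met
3. agent due-diligence review 298 days ago vs limit 540 → met
4. BSA-trained employees 9 ≥ 9 → met
5. condition 'transmits funds internationally' holds; regulatory findings open 3 > 2 → not met
6. BSA training 383 days ago vs limit 365 → not met
7. days since last SAR review 20 > 16 → not met
8. suspicious-activity review 27 days ago vs limit 30 → met
9. sanctions-list screening review 166 days ago vs limit 120 → not met
10. tangible net worth $70,000 ≥ $50,000 → met
11. independent AML audit 814 days ago vs limit 730 → not met
12. FinCEN registration confirmation present → met
Not met: 5 of 12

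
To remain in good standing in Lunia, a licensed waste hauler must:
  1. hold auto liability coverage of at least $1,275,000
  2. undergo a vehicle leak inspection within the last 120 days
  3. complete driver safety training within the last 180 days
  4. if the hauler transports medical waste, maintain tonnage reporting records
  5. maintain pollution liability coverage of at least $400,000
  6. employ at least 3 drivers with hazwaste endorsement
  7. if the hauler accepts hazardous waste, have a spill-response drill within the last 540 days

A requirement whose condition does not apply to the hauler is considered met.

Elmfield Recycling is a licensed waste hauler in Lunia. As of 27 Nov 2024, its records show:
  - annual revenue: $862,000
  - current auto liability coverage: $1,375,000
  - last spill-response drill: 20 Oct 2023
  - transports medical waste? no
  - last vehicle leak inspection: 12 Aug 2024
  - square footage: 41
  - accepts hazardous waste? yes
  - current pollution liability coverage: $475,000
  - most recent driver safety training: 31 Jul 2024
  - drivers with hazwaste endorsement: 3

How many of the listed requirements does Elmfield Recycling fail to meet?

1. auto liability coverage $1,375,000 ≥ $1,275,000 → met
2. vehicle leak inspection 107 days ago vs limit 120 → met
3. driver safety training 119 days ago vs limit 180 → met
4. condition 'transports medical waste' does not hold → requirement n/a → met
5. pollution liability coverage $475,000 ≥ $400,000 → met
6. drivers with hazwaste endorsement 3 ≥ 3 → met
7. condition 'accepts hazardous waste' holds; spill-response drill 404 days ago vs limit 540 → met
Not met: 0 of 7

0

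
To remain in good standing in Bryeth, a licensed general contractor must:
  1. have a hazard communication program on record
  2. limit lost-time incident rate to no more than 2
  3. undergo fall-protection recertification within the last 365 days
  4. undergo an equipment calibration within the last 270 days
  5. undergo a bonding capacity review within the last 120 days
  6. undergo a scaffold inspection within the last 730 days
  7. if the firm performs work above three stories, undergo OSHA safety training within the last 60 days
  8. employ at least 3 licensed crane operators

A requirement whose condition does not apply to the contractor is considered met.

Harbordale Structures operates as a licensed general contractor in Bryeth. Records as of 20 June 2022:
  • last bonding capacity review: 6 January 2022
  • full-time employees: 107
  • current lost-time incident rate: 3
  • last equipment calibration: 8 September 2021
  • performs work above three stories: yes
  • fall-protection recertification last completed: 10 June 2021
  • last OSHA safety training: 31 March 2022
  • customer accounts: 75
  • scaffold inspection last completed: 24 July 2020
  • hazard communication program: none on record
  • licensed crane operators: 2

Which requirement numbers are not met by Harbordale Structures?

1, 2, 3, 4, 5, 7, 8

1. hazard communication program absent → not met
2. lost-time incident rate 3 > 2 → not met
3. fall-protection recertification 375 days ago vs limit 365 → not met
4. equipment calibration 285 days ago vs limit 270 → not met
5. bonding capacity review 165 days ago vs limit 120 → not met
6. scaffold inspection 696 days ago vs limit 730 → met
7. condition 'performs work above three stories' holds; OSHA safety training 81 days ago vs limit 60 → not met
8. licensed crane operators 2 < 3 → not met
Not met: 1, 2, 3, 4, 5, 7, 8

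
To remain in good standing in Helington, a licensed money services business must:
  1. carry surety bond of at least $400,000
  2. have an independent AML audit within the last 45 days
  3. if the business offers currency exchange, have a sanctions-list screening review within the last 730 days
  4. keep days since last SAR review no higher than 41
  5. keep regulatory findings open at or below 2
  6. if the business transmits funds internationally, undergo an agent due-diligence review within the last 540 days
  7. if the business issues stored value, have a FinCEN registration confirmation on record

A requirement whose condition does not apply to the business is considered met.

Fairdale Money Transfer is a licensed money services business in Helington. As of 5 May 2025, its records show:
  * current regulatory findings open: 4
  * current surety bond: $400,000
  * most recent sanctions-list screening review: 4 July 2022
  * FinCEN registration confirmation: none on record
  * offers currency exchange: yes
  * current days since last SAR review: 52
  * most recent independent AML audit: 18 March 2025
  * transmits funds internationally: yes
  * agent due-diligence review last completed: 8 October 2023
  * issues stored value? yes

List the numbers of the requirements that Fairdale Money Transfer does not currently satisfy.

2, 3, 4, 5, 6, 7

1. surety bond $400,000 ≥ $400,000 → met
2. independent AML audit 48 days ago vs limit 45 → not met
3. condition 'offers currency exchange' holds; sanctions-list screening review 1036 days ago vs limit 730 → not met
4. days since last SAR review 52 > 41 → not met
5. regulatory findings open 4 > 2 → not met
6. condition 'transmits funds internationally' holds; agent due-diligence review 575 days ago vs limit 540 → not met
7. condition 'issues stored value' holds; FinCEN registration confirmation absent → not met
Not met: 2, 3, 4, 5, 6, 7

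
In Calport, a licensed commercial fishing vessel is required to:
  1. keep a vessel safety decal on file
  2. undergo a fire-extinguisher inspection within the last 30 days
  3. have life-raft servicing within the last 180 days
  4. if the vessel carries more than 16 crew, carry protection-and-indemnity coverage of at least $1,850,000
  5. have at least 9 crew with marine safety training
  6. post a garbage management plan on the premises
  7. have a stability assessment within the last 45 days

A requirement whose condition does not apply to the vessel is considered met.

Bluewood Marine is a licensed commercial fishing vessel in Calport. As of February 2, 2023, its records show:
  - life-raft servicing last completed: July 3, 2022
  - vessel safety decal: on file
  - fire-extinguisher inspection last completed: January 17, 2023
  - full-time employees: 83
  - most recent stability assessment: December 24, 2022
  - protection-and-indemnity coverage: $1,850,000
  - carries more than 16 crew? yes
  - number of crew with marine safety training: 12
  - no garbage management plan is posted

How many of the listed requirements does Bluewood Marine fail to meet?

2

1. vessel safety decal present → met
2. fire-extinguisher inspection 16 days ago vs limit 30 → met
3. life-raft servicing 214 days ago vs limit 180 → not met
4. condition 'carries more than 16 crew' holds; protection-and-indemnity coverage $1,850,000 ≥ $1,850,000 → met
5. crew with marine safety training 12 ≥ 9 → met
6. garbage management plan absent → not met
7. stability assessment 40 days ago vs limit 45 → met
Not met: 2 of 7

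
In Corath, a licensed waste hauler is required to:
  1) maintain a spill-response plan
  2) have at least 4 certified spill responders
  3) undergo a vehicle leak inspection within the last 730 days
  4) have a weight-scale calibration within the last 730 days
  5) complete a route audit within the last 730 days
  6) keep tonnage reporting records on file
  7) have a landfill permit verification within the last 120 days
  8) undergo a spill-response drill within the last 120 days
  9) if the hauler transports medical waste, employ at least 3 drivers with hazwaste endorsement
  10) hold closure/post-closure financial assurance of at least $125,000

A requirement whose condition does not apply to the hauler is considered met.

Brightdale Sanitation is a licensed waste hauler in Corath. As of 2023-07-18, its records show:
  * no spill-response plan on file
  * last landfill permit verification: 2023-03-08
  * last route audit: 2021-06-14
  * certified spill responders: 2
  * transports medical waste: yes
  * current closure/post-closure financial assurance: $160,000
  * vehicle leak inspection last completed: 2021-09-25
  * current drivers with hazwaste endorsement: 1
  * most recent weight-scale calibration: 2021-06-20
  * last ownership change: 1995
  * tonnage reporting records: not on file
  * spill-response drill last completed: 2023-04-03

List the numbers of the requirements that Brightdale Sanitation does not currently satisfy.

1. spill-response plan absent → not met
2. certified spill responders 2 < 4 → not met
3. vehicle leak inspection 661 days ago vs limit 730 → met
4. weight-scale calibration 758 days ago vs limit 730 → not met
5. route audit 764 days ago vs limit 730 → not met
6. tonnage reporting records absent → not met
7. landfill permit verification 132 days ago vs limit 120 → not met
8. spill-response drill 106 days ago vs limit 120 → met
9. condition 'transports medical waste' holds; drivers with hazwaste endorsement 1 < 3 → not met
10. closure/post-closure financial assurance $160,000 ≥ $125,000 → met
Not met: 1, 2, 4, 5, 6, 7, 9

1, 2, 4, 5, 6, 7, 9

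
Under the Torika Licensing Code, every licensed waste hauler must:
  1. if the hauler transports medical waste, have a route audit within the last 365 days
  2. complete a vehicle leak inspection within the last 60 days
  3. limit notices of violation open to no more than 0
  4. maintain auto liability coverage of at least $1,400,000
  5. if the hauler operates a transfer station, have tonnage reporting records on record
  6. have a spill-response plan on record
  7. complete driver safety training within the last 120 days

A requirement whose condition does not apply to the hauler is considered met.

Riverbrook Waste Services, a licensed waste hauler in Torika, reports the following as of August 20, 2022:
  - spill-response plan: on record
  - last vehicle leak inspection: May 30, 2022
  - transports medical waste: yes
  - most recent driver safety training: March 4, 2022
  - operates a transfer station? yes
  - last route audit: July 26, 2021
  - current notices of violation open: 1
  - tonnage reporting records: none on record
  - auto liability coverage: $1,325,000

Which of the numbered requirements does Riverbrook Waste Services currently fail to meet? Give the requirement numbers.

1. condition 'transports medical waste' holds; route audit 390 days ago vs limit 365 → not met
2. vehicle leak inspection 82 days ago vs limit 60 → not met
3. notices of violation open 1 > 0 → not met
4. auto liability coverage $1,325,000 < $1,400,000 → not met
5. condition 'operates a transfer station' holds; tonnage reporting records absent → not met
6. spill-response plan present → met
7. driver safety training 169 days ago vs limit 120 → not met
Not met: 1, 2, 3, 4, 5, 7

1, 2, 3, 4, 5, 7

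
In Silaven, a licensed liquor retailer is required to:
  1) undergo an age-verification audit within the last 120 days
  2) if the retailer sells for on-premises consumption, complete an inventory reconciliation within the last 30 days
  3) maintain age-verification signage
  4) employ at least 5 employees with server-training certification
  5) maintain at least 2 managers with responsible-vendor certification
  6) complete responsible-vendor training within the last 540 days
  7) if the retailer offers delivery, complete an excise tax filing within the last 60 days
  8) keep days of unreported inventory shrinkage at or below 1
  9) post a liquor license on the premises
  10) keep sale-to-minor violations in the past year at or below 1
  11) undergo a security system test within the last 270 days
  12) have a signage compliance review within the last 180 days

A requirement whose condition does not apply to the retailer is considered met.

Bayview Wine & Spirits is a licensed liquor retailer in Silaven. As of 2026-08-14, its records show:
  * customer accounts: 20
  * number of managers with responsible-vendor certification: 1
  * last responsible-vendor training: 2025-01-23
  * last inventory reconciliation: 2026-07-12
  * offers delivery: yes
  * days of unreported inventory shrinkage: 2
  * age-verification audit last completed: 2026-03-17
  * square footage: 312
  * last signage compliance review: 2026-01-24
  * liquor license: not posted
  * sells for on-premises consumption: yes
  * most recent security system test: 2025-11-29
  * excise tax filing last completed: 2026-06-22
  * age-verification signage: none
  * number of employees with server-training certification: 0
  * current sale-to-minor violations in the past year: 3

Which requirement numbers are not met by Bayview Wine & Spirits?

1, 2, 3, 4, 5, 6, 8, 9, 10, 12

1. age-verification audit 150 days ago vs limit 120 → not met
2. condition 'sells for on-premises consumption' holds; inventory reconciliation 33 days ago vs limit 30 → not met
3. age-verification signage absent → not met
4. employees with server-training certification 0 < 5 → not met
5. managers with responsible-vendor certification 1 < 2 → not met
6. responsible-vendor training 568 days ago vs limit 540 → not met
7. condition 'offers delivery' holds; excise tax filing 53 days ago vs limit 60 → met
8. days of unreported inventory shrinkage 2 > 1 → not met
9. liquor license absent → not met
10. sale-to-minor violations in the past year 3 > 1 → not met
11. security system test 258 days ago vs limit 270 → met
12. signage compliance review 202 days ago vs limit 180 → not met
Not met: 1, 2, 3, 4, 5, 6, 8, 9, 10, 12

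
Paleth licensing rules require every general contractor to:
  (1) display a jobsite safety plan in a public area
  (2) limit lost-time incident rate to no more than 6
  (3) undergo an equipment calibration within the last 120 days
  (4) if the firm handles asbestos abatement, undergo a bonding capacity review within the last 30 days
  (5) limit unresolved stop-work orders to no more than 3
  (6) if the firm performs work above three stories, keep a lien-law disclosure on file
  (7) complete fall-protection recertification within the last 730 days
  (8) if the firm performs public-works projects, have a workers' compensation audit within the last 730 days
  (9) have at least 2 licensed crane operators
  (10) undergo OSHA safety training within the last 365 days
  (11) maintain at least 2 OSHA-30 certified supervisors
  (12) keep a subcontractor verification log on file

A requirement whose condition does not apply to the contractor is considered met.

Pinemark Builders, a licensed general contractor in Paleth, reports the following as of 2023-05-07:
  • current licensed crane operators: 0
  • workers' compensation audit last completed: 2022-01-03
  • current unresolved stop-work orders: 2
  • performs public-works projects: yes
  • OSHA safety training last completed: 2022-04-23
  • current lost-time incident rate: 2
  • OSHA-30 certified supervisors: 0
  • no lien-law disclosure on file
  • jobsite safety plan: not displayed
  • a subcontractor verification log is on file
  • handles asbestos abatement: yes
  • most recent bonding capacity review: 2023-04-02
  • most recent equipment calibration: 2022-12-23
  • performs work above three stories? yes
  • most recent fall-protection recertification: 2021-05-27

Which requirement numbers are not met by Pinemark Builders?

1, 3, 4, 6, 9, 10, 11

1. jobsite safety plan absent → not met
2. lost-time incident rate 2 ≤ 6 → met
3. equipment calibration 135 days ago vs limit 120 → not met
4. condition 'handles asbestos abatement' holds; bonding capacity review 35 days ago vs limit 30 → not met
5. unresolved stop-work orders 2 ≤ 3 → met
6. condition 'performs work above three stories' holds; lien-law disclosure absent → not met
7. fall-protection recertification 710 days ago vs limit 730 → met
8. condition 'performs public-works projects' holds; workers' compensation audit 489 days ago vs limit 730 → met
9. licensed crane operators 0 < 2 → not met
10. OSHA safety training 379 days ago vs limit 365 → not met
11. OSHA-30 certified supervisors 0 < 2 → not met
12. subcontractor verification log present → met
Not met: 1, 3, 4, 6, 9, 10, 11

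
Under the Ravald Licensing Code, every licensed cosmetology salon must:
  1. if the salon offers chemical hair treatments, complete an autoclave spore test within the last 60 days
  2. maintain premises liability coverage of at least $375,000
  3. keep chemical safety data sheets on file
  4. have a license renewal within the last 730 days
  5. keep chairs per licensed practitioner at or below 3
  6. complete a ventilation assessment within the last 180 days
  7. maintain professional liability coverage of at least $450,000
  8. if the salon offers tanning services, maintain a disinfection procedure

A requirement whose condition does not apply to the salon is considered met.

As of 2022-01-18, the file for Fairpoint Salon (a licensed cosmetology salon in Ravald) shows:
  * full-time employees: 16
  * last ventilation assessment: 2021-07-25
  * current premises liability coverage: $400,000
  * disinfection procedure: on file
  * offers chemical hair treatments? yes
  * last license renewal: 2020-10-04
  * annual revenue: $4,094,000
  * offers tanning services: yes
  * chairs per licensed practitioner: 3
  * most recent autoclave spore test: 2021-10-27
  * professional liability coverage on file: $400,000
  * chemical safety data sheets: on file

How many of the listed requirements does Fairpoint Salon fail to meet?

2

1. condition 'offers chemical hair treatments' holds; autoclave spore test 83 days ago vs limit 60 → not met
2. premises liability coverage $400,000 ≥ $375,000 → met
3. chemical safety data sheets present → met
4. license renewal 471 days ago vs limit 730 → met
5. chairs per licensed practitioner 3 ≤ 3 → met
6. ventilation assessment 177 days ago vs limit 180 → met
7. professional liability coverage $400,000 < $450,000 → not met
8. condition 'offers tanning services' holds; disinfection procedure present → met
Not met: 2 of 8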